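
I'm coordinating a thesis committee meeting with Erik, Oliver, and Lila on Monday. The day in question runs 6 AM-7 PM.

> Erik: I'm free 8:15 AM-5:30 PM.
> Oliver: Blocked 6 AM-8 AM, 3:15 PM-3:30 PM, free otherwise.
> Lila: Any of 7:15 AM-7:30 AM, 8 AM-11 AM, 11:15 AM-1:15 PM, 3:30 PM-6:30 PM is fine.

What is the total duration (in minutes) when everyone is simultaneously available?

405

Erik free: 08:15-17:30.
Oliver free: 08:00-15:15, 15:30-19:00 (invert busy blocks within the working day).
Lila free: 07:15-07:30, 08:00-11:00, 11:15-13:15, 15:30-18:30.
Erik ∩ Oliver: 08:15-15:15, 15:30-17:30.
Erik ∩ Oliver ∩ Lila: 08:15-11:00, 11:15-13:15, 15:30-17:30.
Summing the common windows: 165 + 120 + 120 = 405 minutes.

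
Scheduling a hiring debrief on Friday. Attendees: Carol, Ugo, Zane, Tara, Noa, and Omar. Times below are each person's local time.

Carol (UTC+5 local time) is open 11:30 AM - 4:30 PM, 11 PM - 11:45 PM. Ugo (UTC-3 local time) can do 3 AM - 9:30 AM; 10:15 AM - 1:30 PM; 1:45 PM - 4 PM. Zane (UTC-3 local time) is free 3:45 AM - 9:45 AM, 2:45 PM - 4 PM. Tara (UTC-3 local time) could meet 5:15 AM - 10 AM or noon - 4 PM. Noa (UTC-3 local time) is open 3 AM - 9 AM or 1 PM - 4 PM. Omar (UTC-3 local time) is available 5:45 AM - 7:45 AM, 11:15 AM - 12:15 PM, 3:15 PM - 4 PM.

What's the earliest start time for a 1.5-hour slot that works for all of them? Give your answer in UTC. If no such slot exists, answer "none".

Carol in UTC: 06:30-11:30, 18:00-18:45 (subtract 5h to convert from UTC+5).
Ugo in UTC: 06:00-12:30, 13:15-16:30, 16:45-19:00 (add 3h to convert from UTC-3).
Zane in UTC: 06:45-12:45, 17:45-19:00 (add 3h to convert from UTC-3).
Tara in UTC: 08:15-13:00, 15:00-19:00 (add 3h to convert from UTC-3).
Noa in UTC: 06:00-12:00, 16:00-19:00 (add 3h to convert from UTC-3).
Omar in UTC: 08:45-10:45, 14:15-15:15, 18:15-19:00 (add 3h to convert from UTC-3).
Carol ∩ Ugo: 06:30-11:30, 18:00-18:45.
Carol ∩ Ugo ∩ Zane: 06:45-11:30, 18:00-18:45.
Carol ∩ Ugo ∩ Zane ∩ Tara: 08:15-11:30, 18:00-18:45.
Carol ∩ Ugo ∩ Zane ∩ Tara ∩ Noa: 08:15-11:30, 18:00-18:45.
Carol ∩ Ugo ∩ Zane ∩ Tara ∩ Noa ∩ Omar: 08:45-10:45, 18:15-18:45.
So the common availability across everyone is 08:45-10:45, 18:15-18:45.
The first common window of at least 90 minutes is 08:45-10:45, so the earliest start is 08:45.

08:45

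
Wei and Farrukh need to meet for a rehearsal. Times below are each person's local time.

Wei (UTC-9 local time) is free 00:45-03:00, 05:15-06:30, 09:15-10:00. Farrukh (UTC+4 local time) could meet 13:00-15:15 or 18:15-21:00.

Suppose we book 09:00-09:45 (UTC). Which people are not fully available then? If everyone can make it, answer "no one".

Wei in UTC: 09:45-12:00, 14:15-15:30, 18:15-19:00 (add 9h to convert from UTC-9).
Farrukh in UTC: 09:00-11:15, 14:15-17:00 (subtract 4h to convert from UTC+4).
Wei: not fully free for 09:00-09:45. Farrukh: free for 09:00-09:45.

Wei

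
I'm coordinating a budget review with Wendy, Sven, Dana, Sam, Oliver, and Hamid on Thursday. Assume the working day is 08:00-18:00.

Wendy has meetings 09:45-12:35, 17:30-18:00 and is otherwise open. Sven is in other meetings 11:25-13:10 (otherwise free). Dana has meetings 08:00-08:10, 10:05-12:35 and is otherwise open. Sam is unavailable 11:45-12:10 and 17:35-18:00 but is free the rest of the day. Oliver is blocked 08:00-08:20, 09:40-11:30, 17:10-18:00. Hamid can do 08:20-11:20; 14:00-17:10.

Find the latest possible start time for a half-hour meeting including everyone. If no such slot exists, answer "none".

16:40

Wendy free: 08:00-09:45, 12:35-17:30 (invert busy blocks within the working day).
Sven free: 08:00-11:25, 13:10-18:00 (invert busy blocks within the working day).
Dana free: 08:10-10:05, 12:35-18:00 (invert busy blocks within the working day).
Sam free: 08:00-11:45, 12:10-17:35 (invert busy blocks within the working day).
Oliver free: 08:20-09:40, 11:30-17:10 (invert busy blocks within the working day).
Hamid free: 08:20-11:20, 14:00-17:10.
Wendy ∩ Sven: 08:00-09:45, 13:10-17:30.
Wendy ∩ Sven ∩ Dana: 08:10-09:45, 13:10-17:30.
Wendy ∩ Sven ∩ Dana ∩ Sam: 08:10-09:45, 13:10-17:30.
Wendy ∩ Sven ∩ Dana ∩ Sam ∩ Oliver: 08:20-09:40, 13:10-17:10.
Wendy ∩ Sven ∩ Dana ∩ Sam ∩ Oliver ∩ Hamid: 08:20-09:40, 14:00-17:10.
The last common window of at least 30 minutes is 14:00-17:10; a 30-minute meeting can start as late as 16:40 and still end by 17:10.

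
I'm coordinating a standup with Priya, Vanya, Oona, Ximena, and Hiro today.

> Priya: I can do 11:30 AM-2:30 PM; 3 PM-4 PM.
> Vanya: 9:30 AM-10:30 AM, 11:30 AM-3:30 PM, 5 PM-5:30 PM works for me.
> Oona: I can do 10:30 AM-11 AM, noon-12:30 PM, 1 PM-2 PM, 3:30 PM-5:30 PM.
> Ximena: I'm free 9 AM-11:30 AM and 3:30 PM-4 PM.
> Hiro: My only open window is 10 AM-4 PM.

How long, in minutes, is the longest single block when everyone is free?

0

Priya ∩ Vanya: 11:30-14:30, 15:00-15:30.
Priya ∩ Vanya ∩ Oona: 12:00-12:30, 13:00-14:00.
Priya ∩ Vanya ∩ Oona ∩ Ximena: ∅.
Priya ∩ Vanya ∩ Oona ∩ Ximena ∩ Hiro: ∅.
There is no time when everyone is free.
No common window exists, so the longest block is 0 minutes.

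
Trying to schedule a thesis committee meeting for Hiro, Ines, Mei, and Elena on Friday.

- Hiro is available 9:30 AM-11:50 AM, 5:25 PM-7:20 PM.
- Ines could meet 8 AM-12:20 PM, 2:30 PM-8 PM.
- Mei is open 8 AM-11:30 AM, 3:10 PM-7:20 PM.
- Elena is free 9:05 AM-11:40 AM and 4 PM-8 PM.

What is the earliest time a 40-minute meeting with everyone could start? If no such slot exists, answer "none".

09:30

Hiro ∩ Ines: 09:30-11:50, 17:25-19:20.
Hiro ∩ Ines ∩ Mei: 09:30-11:30, 17:25-19:20.
Hiro ∩ Ines ∩ Mei ∩ Elena: 09:30-11:30, 17:25-19:20.
Those are the intersection windows.
The first common window of at least 40 minutes is 09:30-11:30, so the earliest start is 09:30.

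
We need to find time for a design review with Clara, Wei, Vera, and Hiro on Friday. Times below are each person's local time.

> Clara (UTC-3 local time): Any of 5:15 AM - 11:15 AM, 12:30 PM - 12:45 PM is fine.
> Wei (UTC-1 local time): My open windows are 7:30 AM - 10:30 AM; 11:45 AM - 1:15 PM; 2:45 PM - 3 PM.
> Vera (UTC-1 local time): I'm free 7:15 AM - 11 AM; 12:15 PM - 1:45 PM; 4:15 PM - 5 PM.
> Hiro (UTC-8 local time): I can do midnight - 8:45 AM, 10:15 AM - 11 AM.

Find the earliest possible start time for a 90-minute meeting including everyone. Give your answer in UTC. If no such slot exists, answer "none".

Clara in UTC: 08:15-14:15, 15:30-15:45 (add 3h to convert from UTC-3).
Wei in UTC: 08:30-11:30, 12:45-14:15, 15:45-16:00 (add 1h to convert from UTC-1).
Vera in UTC: 08:15-12:00, 13:15-14:45, 17:15-18:00 (add 1h to convert from UTC-1).
Hiro in UTC: 08:00-16:45, 18:15-19:00 (add 8h to convert from UTC-8).
Clara ∩ Wei: 08:30-11:30, 12:45-14:15.
Clara ∩ Wei ∩ Vera: 08:30-11:30, 13:15-14:15.
Clara ∩ Wei ∩ Vera ∩ Hiro: 08:30-11:30, 13:15-14:15.
The first common window of at least 90 minutes is 08:30-11:30, so the earliest start is 08:30.

08:30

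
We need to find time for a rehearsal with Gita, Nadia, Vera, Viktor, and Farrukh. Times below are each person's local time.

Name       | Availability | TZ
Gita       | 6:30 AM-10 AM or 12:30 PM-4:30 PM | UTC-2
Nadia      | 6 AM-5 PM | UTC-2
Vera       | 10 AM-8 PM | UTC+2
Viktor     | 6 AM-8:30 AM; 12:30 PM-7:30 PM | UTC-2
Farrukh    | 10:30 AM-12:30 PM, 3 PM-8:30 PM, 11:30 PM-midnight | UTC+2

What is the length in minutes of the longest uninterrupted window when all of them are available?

210

Gita in UTC: 08:30-12:00, 14:30-18:30 (add 2h to convert from UTC-2).
Nadia in UTC: 08:00-19:00 (add 2h to convert from UTC-2).
Vera in UTC: 08:00-18:00 (subtract 2h to convert from UTC+2).
Viktor in UTC: 08:00-10:30, 14:30-21:30 (add 2h to convert from UTC-2).
Farrukh in UTC: 08:30-10:30, 13:00-18:30, 21:30-22:00 (subtract 2h to convert from UTC+2).
Gita ∩ Nadia: 08:30-12:00, 14:30-18:30.
Gita ∩ Nadia ∩ Vera: 08:30-12:00, 14:30-18:00.
Gita ∩ Nadia ∩ Vera ∩ Viktor: 08:30-10:30, 14:30-18:00.
Gita ∩ Nadia ∩ Vera ∩ Viktor ∩ Farrukh: 08:30-10:30, 14:30-18:00.
So the common availability across everyone is 08:30-10:30, 14:30-18:00.
The longest is 14:30-18:00 at 210 minutes.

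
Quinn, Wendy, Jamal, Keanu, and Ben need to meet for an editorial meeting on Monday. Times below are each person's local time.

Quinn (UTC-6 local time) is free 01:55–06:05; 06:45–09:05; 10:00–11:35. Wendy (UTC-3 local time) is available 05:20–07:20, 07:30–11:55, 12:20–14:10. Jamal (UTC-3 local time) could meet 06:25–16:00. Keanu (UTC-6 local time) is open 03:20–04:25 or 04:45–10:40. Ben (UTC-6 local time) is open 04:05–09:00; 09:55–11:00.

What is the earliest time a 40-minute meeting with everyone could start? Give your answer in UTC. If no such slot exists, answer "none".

Quinn in UTC: 07:55-12:05, 12:45-15:05, 16:00-17:35 (add 6h to convert from UTC-6).
Wendy in UTC: 08:20-10:20, 10:30-14:55, 15:20-17:10 (add 3h to convert from UTC-3).
Jamal in UTC: 09:25-19:00 (add 3h to convert from UTC-3).
Keanu in UTC: 09:20-10:25, 10:45-16:40 (add 6h to convert from UTC-6).
Ben in UTC: 10:05-15:00, 15:55-17:00 (add 6h to convert from UTC-6).
Quinn ∩ Wendy: 08:20-10:20, 10:30-12:05, 12:45-14:55, 16:00-17:10.
Quinn ∩ Wendy ∩ Jamal: 09:25-10:20, 10:30-12:05, 12:45-14:55, 16:00-17:10.
Quinn ∩ Wendy ∩ Jamal ∩ Keanu: 09:25-10:20, 10:45-12:05, 12:45-14:55, 16:00-16:40.
Quinn ∩ Wendy ∩ Jamal ∩ Keanu ∩ Ben: 10:05-10:20, 10:45-12:05, 12:45-14:55, 16:00-16:40.
The first common window of at least 40 minutes is 10:45-12:05, so the earliest start is 10:45.

10:45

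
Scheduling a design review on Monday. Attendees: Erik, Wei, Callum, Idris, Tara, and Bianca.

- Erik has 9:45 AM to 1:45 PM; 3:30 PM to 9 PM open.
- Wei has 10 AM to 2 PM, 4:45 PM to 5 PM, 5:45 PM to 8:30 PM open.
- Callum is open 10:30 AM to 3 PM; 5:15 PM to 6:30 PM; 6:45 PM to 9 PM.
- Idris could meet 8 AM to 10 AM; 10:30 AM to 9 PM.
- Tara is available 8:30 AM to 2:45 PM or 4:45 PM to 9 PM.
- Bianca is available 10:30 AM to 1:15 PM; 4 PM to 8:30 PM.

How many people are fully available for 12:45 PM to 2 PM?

Wei, Callum, Idris, and Tara can make the full 12:45-14:00 slot — that's 4.

4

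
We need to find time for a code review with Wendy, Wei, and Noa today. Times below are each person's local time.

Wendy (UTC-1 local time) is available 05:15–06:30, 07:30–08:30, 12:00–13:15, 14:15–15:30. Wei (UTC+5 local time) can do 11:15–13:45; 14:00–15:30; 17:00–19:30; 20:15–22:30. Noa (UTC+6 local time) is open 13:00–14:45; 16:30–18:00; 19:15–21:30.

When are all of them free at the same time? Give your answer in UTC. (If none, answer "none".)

Wendy in UTC: 06:15-07:30, 08:30-09:30, 13:00-14:15, 15:15-16:30 (add 1h to convert from UTC-1).
Wei in UTC: 06:15-08:45, 09:00-10:30, 12:00-14:30, 15:15-17:30 (subtract 5h to convert from UTC+5).
Noa in UTC: 07:00-08:45, 10:30-12:00, 13:15-15:30 (subtract 6h to convert from UTC+6).
Wendy ∩ Wei: 06:15-07:30, 08:30-08:45, 09:00-09:30, 13:00-14:15, 15:15-16:30.
Wendy ∩ Wei ∩ Noa: 07:00-07:30, 08:30-08:45, 13:15-14:15, 15:15-15:30.

07:00-07:30, 08:30-08:45, 13:15-14:15, 15:15-15:30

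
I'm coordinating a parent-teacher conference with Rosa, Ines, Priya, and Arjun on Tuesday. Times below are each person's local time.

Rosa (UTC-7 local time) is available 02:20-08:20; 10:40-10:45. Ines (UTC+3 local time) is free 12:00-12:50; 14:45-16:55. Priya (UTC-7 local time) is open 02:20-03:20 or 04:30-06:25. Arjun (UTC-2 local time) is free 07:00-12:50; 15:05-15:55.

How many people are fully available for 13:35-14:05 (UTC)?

Rosa in UTC: 09:20-15:20, 17:40-17:45 (add 7h to convert from UTC-7).
Ines in UTC: 09:00-09:50, 11:45-13:55 (subtract 3h to convert from UTC+3).
Priya in UTC: 09:20-10:20, 11:30-13:25 (add 7h to convert from UTC-7).
Arjun in UTC: 09:00-14:50, 17:05-17:55 (add 2h to convert from UTC-2).
Rosa and Arjun can make the full 13:35-14:05 slot — that's 2.

2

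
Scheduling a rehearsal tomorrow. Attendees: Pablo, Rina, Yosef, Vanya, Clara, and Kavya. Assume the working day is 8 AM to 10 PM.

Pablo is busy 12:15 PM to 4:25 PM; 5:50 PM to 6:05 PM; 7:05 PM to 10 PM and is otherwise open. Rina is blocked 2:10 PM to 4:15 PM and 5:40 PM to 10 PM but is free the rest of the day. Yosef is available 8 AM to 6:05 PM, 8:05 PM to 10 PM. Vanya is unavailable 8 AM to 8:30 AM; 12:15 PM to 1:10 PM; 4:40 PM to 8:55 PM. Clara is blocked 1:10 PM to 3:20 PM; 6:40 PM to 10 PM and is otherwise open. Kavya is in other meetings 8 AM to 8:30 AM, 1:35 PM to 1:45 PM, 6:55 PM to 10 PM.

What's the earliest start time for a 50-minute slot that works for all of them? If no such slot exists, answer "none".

Pablo free: 08:00-12:15, 16:25-17:50, 18:05-19:05 (invert busy blocks within the working day).
Rina free: 08:00-14:10, 16:15-17:40 (invert busy blocks within the working day).
Yosef free: 08:00-18:05, 20:05-22:00.
Vanya free: 08:30-12:15, 13:10-16:40, 20:55-22:00 (invert busy blocks within the working day).
Clara free: 08:00-13:10, 15:20-18:40 (invert busy blocks within the working day).
Kavya free: 08:30-13:35, 13:45-18:55 (invert busy blocks within the working day).
Pablo ∩ Rina: 08:00-12:15, 16:25-17:40.
Pablo ∩ Rina ∩ Yosef: 08:00-12:15, 16:25-17:40.
Pablo ∩ Rina ∩ Yosef ∩ Vanya: 08:30-12:15, 16:25-16:40.
Pablo ∩ Rina ∩ Yosef ∩ Vanya ∩ Clara: 08:30-12:15, 16:25-16:40.
Pablo ∩ Rina ∩ Yosef ∩ Vanya ∩ Clara ∩ Kavya: 08:30-12:15, 16:25-16:40.
The first common window of at least 50 minutes is 08:30-12:15, so the earliest start is 08:30.

08:30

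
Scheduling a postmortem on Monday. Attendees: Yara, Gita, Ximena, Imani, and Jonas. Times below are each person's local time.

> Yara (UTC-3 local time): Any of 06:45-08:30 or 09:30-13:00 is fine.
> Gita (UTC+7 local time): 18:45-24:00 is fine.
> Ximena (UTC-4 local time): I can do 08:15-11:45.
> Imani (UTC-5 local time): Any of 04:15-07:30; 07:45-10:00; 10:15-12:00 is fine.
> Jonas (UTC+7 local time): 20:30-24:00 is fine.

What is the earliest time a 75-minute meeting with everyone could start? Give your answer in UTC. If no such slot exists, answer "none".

13:30

Yara in UTC: 09:45-11:30, 12:30-16:00 (add 3h to convert from UTC-3).
Gita in UTC: 11:45-17:00 (subtract 7h to convert from UTC+7).
Ximena in UTC: 12:15-15:45 (add 4h to convert from UTC-4).
Imani in UTC: 09:15-12:30, 12:45-15:00, 15:15-17:00 (add 5h to convert from UTC-5).
Jonas in UTC: 13:30-17:00 (subtract 7h to convert from UTC+7).
Yara ∩ Gita: 12:30-16:00.
Yara ∩ Gita ∩ Ximena: 12:30-15:45.
Yara ∩ Gita ∩ Ximena ∩ Imani: 12:45-15:00, 15:15-15:45.
Yara ∩ Gita ∩ Ximena ∩ Imani ∩ Jonas: 13:30-15:00, 15:15-15:45.
The first common window of at least 75 minutes is 13:30-15:00, so the earliest start is 13:30.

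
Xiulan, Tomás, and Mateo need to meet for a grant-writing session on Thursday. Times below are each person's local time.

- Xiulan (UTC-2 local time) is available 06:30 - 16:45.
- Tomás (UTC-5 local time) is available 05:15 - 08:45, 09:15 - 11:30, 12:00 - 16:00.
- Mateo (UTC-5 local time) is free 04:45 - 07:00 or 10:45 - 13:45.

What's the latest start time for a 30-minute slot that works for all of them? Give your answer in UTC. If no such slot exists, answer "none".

Xiulan in UTC: 08:30-18:45 (add 2h to convert from UTC-2).
Tomás in UTC: 10:15-13:45, 14:15-16:30, 17:00-21:00 (add 5h to convert from UTC-5).
Mateo in UTC: 09:45-12:00, 15:45-18:45 (add 5h to convert from UTC-5).
Xiulan ∩ Tomás: 10:15-13:45, 14:15-16:30, 17:00-18:45.
Xiulan ∩ Tomás ∩ Mateo: 10:15-12:00, 15:45-16:30, 17:00-18:45.
The last common window of at least 30 minutes is 17:00-18:45; a 30-minute meeting can start as late as 18:15 and still end by 18:45.

18:15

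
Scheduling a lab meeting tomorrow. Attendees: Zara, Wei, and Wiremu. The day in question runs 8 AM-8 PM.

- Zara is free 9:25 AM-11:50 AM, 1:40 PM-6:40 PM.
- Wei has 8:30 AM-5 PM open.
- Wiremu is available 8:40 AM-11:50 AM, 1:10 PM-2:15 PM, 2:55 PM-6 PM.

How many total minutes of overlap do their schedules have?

305

Zara ∩ Wei: 09:25-11:50, 13:40-17:00.
Zara ∩ Wei ∩ Wiremu: 09:25-11:50, 13:40-14:15, 14:55-17:00.
So the common availability across everyone is 09:25-11:50, 13:40-14:15, 14:55-17:00.
Summing the common windows: 145 + 35 + 125 = 305 minutes.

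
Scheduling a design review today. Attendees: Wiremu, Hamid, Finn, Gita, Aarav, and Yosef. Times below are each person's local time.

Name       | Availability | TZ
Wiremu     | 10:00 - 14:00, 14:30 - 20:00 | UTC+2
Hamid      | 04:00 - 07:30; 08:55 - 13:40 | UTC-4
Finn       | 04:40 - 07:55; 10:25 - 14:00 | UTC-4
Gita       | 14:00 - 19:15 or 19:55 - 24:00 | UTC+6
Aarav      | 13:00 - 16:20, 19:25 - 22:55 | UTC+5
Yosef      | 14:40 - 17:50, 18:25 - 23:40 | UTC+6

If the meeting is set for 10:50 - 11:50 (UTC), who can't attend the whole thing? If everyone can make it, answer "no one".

Aarav, Hamid

Wiremu in UTC: 08:00-12:00, 12:30-18:00 (subtract 2h to convert from UTC+2).
Hamid in UTC: 08:00-11:30, 12:55-17:40 (add 4h to convert from UTC-4).
Finn in UTC: 08:40-11:55, 14:25-18:00 (add 4h to convert from UTC-4).
Gita in UTC: 08:00-13:15, 13:55-18:00 (subtract 6h to convert from UTC+6).
Aarav in UTC: 08:00-11:20, 14:25-17:55 (subtract 5h to convert from UTC+5).
Yosef in UTC: 08:40-11:50, 12:25-17:40 (subtract 6h to convert from UTC+6).
Wiremu: free for 10:50-11:50. Hamid: not fully free for 10:50-11:50. Finn: free for 10:50-11:50. Gita: free for 10:50-11:50. Aarav: not fully free for 10:50-11:50. Yosef: free for 10:50-11:50.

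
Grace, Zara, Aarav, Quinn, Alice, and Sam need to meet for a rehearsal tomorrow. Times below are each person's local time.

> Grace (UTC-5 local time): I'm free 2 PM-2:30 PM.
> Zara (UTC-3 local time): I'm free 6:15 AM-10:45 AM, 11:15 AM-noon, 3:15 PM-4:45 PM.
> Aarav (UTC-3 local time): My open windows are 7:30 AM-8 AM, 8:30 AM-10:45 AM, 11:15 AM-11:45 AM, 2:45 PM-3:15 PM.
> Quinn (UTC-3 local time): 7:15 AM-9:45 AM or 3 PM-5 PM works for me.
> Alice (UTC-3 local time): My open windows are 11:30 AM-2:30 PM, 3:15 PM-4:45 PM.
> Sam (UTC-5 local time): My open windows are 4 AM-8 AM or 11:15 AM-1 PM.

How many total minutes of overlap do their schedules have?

Grace in UTC: 19:00-19:30 (add 5h to convert from UTC-5).
Zara in UTC: 09:15-13:45, 14:15-15:00, 18:15-19:45 (add 3h to convert from UTC-3).
Aarav in UTC: 10:30-11:00, 11:30-13:45, 14:15-14:45, 17:45-18:15 (add 3h to convert from UTC-3).
Quinn in UTC: 10:15-12:45, 18:00-20:00 (add 3h to convert from UTC-3).
Alice in UTC: 14:30-17:30, 18:15-19:45 (add 3h to convert from UTC-3).
Sam in UTC: 09:00-13:00, 16:15-18:00 (add 5h to convert from UTC-5).
Grace ∩ Zara: 19:00-19:30.
Grace ∩ Zara ∩ Aarav: ∅.
Grace ∩ Zara ∩ Aarav ∩ Quinn: ∅.
Grace ∩ Zara ∩ Aarav ∩ Quinn ∩ Alice: ∅.
Grace ∩ Zara ∩ Aarav ∩ Quinn ∩ Alice ∩ Sam: ∅.
There is no time when everyone is free.
There is no common window, so the total is 0 minutes.

0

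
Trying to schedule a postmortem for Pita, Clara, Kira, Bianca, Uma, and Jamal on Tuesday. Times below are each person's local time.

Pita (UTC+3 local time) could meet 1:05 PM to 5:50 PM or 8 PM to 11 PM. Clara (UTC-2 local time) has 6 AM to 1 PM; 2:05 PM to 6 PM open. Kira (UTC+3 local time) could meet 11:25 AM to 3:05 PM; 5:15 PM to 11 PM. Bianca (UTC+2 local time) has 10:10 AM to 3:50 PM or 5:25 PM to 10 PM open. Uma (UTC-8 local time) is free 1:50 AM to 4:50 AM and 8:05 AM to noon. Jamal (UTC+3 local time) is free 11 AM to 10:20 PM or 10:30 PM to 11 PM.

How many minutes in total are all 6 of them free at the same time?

290

Pita in UTC: 10:05-14:50, 17:00-20:00 (subtract 3h to convert from UTC+3).
Clara in UTC: 08:00-15:00, 16:05-20:00 (add 2h to convert from UTC-2).
Kira in UTC: 08:25-12:05, 14:15-20:00 (subtract 3h to convert from UTC+3).
Bianca in UTC: 08:10-13:50, 15:25-20:00 (subtract 2h to convert from UTC+2).
Uma in UTC: 09:50-12:50, 16:05-20:00 (add 8h to convert from UTC-8).
Jamal in UTC: 08:00-19:20, 19:30-20:00 (subtract 3h to convert from UTC+3).
Pita ∩ Clara: 10:05-14:50, 17:00-20:00.
Pita ∩ Clara ∩ Kira: 10:05-12:05, 14:15-14:50, 17:00-20:00.
Pita ∩ Clara ∩ Kira ∩ Bianca: 10:05-12:05, 17:00-20:00.
Pita ∩ Clara ∩ Kira ∩ Bianca ∩ Uma: 10:05-12:05, 17:00-20:00.
Pita ∩ Clara ∩ Kira ∩ Bianca ∩ Uma ∩ Jamal: 10:05-12:05, 17:00-19:20, 19:30-20:00.
So the common availability across everyone is 10:05-12:05, 17:00-19:20, 19:30-20:00.
Summing the common windows: 120 + 140 + 30 = 290 minutes.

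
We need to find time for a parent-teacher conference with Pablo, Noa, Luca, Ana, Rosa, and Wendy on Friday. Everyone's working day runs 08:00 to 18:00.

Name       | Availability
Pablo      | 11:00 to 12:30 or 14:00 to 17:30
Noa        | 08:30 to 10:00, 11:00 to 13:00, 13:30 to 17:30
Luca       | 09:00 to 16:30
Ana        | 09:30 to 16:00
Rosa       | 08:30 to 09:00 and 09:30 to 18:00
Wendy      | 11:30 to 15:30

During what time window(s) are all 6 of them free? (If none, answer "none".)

Pablo ∩ Noa: 11:00-12:30, 14:00-17:30.
Pablo ∩ Noa ∩ Luca: 11:00-12:30, 14:00-16:30.
Pablo ∩ Noa ∩ Luca ∩ Ana: 11:00-12:30, 14:00-16:00.
Pablo ∩ Noa ∩ Luca ∩ Ana ∩ Rosa: 11:00-12:30, 14:00-16:00.
Pablo ∩ Noa ∩ Luca ∩ Ana ∩ Rosa ∩ Wendy: 11:30-12:30, 14:00-15:30.

11:30-12:30, 14:00-15:30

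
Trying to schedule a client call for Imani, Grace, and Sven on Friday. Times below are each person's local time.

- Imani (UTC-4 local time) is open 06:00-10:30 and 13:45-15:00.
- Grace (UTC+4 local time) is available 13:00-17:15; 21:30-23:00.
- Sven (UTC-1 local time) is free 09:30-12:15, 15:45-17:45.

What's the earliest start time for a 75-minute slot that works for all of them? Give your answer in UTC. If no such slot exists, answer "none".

10:30

Imani in UTC: 10:00-14:30, 17:45-19:00 (add 4h to convert from UTC-4).
Grace in UTC: 09:00-13:15, 17:30-19:00 (subtract 4h to convert from UTC+4).
Sven in UTC: 10:30-13:15, 16:45-18:45 (add 1h to convert from UTC-1).
Imani ∩ Grace: 10:00-13:15, 17:45-19:00.
Imani ∩ Grace ∩ Sven: 10:30-13:15, 17:45-18:45.
Those are the intersection windows.
The first common window of at least 75 minutes is 10:30-13:15, so the earliest start is 10:30.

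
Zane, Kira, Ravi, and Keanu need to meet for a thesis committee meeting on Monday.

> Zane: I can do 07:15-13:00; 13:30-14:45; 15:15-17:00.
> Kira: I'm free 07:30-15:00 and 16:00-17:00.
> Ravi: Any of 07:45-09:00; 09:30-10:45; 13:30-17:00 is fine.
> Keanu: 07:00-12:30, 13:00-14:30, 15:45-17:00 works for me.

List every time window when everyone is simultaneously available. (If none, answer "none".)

Zane ∩ Kira: 07:30-13:00, 13:30-14:45, 16:00-17:00.
Zane ∩ Kira ∩ Ravi: 07:45-09:00, 09:30-10:45, 13:30-14:45, 16:00-17:00.
Zane ∩ Kira ∩ Ravi ∩ Keanu: 07:45-09:00, 09:30-10:45, 13:30-14:30, 16:00-17:00.

07:45-09:00, 09:30-10:45, 13:30-14:30, 16:00-17:00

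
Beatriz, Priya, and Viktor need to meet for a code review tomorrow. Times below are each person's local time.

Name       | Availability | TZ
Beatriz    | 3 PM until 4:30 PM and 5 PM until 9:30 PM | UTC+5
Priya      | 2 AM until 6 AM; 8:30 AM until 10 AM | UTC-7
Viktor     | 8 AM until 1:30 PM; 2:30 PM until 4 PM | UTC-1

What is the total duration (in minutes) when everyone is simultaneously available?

Beatriz in UTC: 10:00-11:30, 12:00-16:30 (subtract 5h to convert from UTC+5).
Priya in UTC: 09:00-13:00, 15:30-17:00 (add 7h to convert from UTC-7).
Viktor in UTC: 09:00-14:30, 15:30-17:00 (add 1h to convert from UTC-1).
Beatriz ∩ Priya: 10:00-11:30, 12:00-13:00, 15:30-16:30.
Beatriz ∩ Priya ∩ Viktor: 10:00-11:30, 12:00-13:00, 15:30-16:30.
Summing the common windows: 90 + 60 + 60 = 210 minutes.

210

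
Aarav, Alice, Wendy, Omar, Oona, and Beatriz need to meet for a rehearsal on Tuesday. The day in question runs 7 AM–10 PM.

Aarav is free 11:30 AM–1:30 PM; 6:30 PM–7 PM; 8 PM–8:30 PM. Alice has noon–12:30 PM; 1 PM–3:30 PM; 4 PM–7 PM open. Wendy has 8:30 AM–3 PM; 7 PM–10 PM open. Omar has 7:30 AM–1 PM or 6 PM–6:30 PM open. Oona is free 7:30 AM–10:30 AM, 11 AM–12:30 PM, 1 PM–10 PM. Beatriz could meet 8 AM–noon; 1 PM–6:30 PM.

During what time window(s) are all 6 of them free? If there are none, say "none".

Aarav ∩ Alice: 12:00-12:30, 13:00-13:30, 18:30-19:00.
Aarav ∩ Alice ∩ Wendy: 12:00-12:30, 13:00-13:30.
Aarav ∩ Alice ∩ Wendy ∩ Omar: 12:00-12:30.
Aarav ∩ Alice ∩ Wendy ∩ Omar ∩ Oona: 12:00-12:30.
Aarav ∩ Alice ∩ Wendy ∩ Omar ∩ Oona ∩ Beatriz: ∅.
There is no time when everyone is free.

none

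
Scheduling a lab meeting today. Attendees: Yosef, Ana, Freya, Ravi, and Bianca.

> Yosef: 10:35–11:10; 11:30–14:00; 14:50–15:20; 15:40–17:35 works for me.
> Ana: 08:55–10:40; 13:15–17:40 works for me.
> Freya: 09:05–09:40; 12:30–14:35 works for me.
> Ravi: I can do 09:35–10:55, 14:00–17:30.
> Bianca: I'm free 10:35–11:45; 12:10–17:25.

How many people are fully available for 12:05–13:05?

Yosef can make the full 12:05-13:05 slot — that's 1.

1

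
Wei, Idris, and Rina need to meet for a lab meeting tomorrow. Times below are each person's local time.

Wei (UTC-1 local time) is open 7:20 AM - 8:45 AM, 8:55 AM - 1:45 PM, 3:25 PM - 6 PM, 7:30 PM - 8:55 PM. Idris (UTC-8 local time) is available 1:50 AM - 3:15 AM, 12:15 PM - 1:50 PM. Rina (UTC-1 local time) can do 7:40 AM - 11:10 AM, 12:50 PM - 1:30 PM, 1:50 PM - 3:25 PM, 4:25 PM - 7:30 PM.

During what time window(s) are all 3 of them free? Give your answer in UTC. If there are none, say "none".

Wei in UTC: 08:20-09:45, 09:55-14:45, 16:25-19:00, 20:30-21:55 (add 1h to convert from UTC-1).
Idris in UTC: 09:50-11:15, 20:15-21:50 (add 8h to convert from UTC-8).
Rina in UTC: 08:40-12:10, 13:50-14:30, 14:50-16:25, 17:25-20:30 (add 1h to convert from UTC-1).
Wei ∩ Idris: 09:55-11:15, 20:30-21:50.
Wei ∩ Idris ∩ Rina: 09:55-11:15.

09:55-11:15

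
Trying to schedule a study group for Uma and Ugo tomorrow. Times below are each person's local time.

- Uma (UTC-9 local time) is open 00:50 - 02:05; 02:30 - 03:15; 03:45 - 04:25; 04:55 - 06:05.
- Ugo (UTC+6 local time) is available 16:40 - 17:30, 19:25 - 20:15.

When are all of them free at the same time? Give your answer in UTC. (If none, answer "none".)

Uma in UTC: 09:50-11:05, 11:30-12:15, 12:45-13:25, 13:55-15:05 (add 9h to convert from UTC-9).
Ugo in UTC: 10:40-11:30, 13:25-14:15 (subtract 6h to convert from UTC+6).
Uma ∩ Ugo: 10:40-11:05, 13:55-14:15.

10:40-11:05, 13:55-14:15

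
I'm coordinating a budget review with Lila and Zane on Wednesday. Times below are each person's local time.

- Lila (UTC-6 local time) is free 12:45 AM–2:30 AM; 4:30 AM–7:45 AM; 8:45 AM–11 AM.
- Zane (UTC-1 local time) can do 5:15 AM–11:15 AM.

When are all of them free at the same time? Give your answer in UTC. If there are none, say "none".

06:45-08:30, 10:30-12:15

Lila in UTC: 06:45-08:30, 10:30-13:45, 14:45-17:00 (add 6h to convert from UTC-6).
Zane in UTC: 06:15-12:15 (add 1h to convert from UTC-1).
Lila ∩ Zane: 06:45-08:30, 10:30-12:15.
So the common availability across everyone is 06:45-08:30, 10:30-12:15.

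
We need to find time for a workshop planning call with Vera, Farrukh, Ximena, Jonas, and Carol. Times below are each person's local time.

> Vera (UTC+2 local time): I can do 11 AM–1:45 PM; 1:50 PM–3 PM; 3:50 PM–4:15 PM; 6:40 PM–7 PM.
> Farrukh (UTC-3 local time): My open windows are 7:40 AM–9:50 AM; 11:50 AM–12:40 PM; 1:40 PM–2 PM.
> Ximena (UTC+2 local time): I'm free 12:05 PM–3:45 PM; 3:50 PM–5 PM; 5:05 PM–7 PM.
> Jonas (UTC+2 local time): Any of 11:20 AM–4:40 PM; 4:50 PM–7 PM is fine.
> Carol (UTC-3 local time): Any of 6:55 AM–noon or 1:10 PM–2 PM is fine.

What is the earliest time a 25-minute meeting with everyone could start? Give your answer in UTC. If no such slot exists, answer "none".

10:40

Vera in UTC: 09:00-11:45, 11:50-13:00, 13:50-14:15, 16:40-17:00 (subtract 2h to convert from UTC+2).
Farrukh in UTC: 10:40-12:50, 14:50-15:40, 16:40-17:00 (add 3h to convert from UTC-3).
Ximena in UTC: 10:05-13:45, 13:50-15:00, 15:05-17:00 (subtract 2h to convert from UTC+2).
Jonas in UTC: 09:20-14:40, 14:50-17:00 (subtract 2h to convert from UTC+2).
Carol in UTC: 09:55-15:00, 16:10-17:00 (add 3h to convert from UTC-3).
Vera ∩ Farrukh: 10:40-11:45, 11:50-12:50, 16:40-17:00.
Vera ∩ Farrukh ∩ Ximena: 10:40-11:45, 11:50-12:50, 16:40-17:00.
Vera ∩ Farrukh ∩ Ximena ∩ Jonas: 10:40-11:45, 11:50-12:50, 16:40-17:00.
Vera ∩ Farrukh ∩ Ximena ∩ Jonas ∩ Carol: 10:40-11:45, 11:50-12:50, 16:40-17:00.
So the common availability across everyone is 10:40-11:45, 11:50-12:50, 16:40-17:00.
The first common window of at least 25 minutes is 10:40-11:45, so the earliest start is 10:40.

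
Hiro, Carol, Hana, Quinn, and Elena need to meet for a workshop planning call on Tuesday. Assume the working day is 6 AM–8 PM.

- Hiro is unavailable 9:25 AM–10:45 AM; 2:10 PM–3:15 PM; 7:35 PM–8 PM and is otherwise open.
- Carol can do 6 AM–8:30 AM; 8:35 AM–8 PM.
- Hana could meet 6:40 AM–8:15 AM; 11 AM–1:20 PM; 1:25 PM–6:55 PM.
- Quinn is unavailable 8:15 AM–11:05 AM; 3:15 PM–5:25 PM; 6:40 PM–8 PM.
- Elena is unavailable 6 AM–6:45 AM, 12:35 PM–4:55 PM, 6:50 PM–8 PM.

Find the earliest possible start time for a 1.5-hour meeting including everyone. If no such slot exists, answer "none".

Hiro free: 06:00-09:25, 10:45-14:10, 15:15-19:35 (invert busy blocks within the working day).
Carol free: 06:00-08:30, 08:35-20:00.
Hana free: 06:40-08:15, 11:00-13:20, 13:25-18:55.
Quinn free: 06:00-08:15, 11:05-15:15, 17:25-18:40 (invert busy blocks within the working day).
Elena free: 06:45-12:35, 16:55-18:50 (invert busy blocks within the working day).
Hiro ∩ Carol: 06:00-08:30, 08:35-09:25, 10:45-14:10, 15:15-19:35.
Hiro ∩ Carol ∩ Hana: 06:40-08:15, 11:00-13:20, 13:25-14:10, 15:15-18:55.
Hiro ∩ Carol ∩ Hana ∩ Quinn: 06:40-08:15, 11:05-13:20, 13:25-14:10, 17:25-18:40.
Hiro ∩ Carol ∩ Hana ∩ Quinn ∩ Elena: 06:45-08:15, 11:05-12:35, 17:25-18:40.
Those are the intersection windows.
The first common window of at least 90 minutes is 06:45-08:15, so the earliest start is 06:45.

06:45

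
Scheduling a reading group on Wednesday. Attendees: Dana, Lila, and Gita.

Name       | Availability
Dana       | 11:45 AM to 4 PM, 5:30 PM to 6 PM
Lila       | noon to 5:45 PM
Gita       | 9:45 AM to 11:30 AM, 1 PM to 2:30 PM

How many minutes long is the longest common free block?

90

Dana ∩ Lila: 12:00-16:00, 17:30-17:45.
Dana ∩ Lila ∩ Gita: 13:00-14:30.
So the common availability across everyone is 13:00-14:30.
The longest is 13:00-14:30 at 90 minutes.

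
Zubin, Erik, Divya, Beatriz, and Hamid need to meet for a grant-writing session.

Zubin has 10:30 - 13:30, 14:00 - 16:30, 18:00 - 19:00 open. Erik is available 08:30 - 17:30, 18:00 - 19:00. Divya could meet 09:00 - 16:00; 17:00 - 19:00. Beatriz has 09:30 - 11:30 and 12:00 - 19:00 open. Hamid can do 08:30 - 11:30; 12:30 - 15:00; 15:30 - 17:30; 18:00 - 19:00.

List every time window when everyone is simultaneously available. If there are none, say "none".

Zubin ∩ Erik: 10:30-13:30, 14:00-16:30, 18:00-19:00.
Zubin ∩ Erik ∩ Divya: 10:30-13:30, 14:00-16:00, 18:00-19:00.
Zubin ∩ Erik ∩ Divya ∩ Beatriz: 10:30-11:30, 12:00-13:30, 14:00-16:00, 18:00-19:00.
Zubin ∩ Erik ∩ Divya ∩ Beatriz ∩ Hamid: 10:30-11:30, 12:30-13:30, 14:00-15:00, 15:30-16:00, 18:00-19:00.

10:30-11:30, 12:30-13:30, 14:00-15:00, 15:30-16:00, 18:00-19:00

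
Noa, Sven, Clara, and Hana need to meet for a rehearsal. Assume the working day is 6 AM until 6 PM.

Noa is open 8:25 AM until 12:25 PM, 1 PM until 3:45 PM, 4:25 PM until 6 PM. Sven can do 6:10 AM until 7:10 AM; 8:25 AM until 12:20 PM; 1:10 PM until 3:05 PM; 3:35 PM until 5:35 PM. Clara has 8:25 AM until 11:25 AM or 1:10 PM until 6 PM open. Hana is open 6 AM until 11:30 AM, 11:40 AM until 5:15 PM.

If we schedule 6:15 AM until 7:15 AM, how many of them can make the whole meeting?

1

Hana can make the full 06:15-07:15 slot — that's 1.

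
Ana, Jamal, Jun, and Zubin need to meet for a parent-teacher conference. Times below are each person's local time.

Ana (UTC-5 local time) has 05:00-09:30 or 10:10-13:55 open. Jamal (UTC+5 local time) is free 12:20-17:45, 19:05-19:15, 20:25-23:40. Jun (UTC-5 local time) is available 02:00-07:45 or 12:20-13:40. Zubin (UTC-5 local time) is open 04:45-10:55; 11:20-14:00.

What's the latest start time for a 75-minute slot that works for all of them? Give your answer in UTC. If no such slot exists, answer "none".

17:25

Ana in UTC: 10:00-14:30, 15:10-18:55 (add 5h to convert from UTC-5).
Jamal in UTC: 07:20-12:45, 14:05-14:15, 15:25-18:40 (subtract 5h to convert from UTC+5).
Jun in UTC: 07:00-12:45, 17:20-18:40 (add 5h to convert from UTC-5).
Zubin in UTC: 09:45-15:55, 16:20-19:00 (add 5h to convert from UTC-5).
Ana ∩ Jamal: 10:00-12:45, 14:05-14:15, 15:25-18:40.
Ana ∩ Jamal ∩ Jun: 10:00-12:45, 17:20-18:40.
Ana ∩ Jamal ∩ Jun ∩ Zubin: 10:00-12:45, 17:20-18:40.
The last common window of at least 75 minutes is 17:20-18:40; a 75-minute meeting can start as late as 17:25 and still end by 18:40.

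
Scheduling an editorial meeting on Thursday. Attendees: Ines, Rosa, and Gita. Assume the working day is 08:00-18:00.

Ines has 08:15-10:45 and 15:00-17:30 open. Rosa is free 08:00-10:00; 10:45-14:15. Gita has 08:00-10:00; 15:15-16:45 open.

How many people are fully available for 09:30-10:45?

Ines can make the full 09:30-10:45 slot — that's 1.

1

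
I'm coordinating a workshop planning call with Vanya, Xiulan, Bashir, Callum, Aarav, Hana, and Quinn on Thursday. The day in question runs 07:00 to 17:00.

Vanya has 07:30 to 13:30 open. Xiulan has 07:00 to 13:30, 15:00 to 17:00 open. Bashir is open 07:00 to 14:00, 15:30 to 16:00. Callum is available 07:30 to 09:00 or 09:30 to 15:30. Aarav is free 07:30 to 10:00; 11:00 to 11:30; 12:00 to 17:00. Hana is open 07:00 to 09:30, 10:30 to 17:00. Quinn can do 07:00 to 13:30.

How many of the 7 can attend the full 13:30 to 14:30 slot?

Callum, Aarav, and Hana can make the full 13:30-14:30 slot — that's 3.

3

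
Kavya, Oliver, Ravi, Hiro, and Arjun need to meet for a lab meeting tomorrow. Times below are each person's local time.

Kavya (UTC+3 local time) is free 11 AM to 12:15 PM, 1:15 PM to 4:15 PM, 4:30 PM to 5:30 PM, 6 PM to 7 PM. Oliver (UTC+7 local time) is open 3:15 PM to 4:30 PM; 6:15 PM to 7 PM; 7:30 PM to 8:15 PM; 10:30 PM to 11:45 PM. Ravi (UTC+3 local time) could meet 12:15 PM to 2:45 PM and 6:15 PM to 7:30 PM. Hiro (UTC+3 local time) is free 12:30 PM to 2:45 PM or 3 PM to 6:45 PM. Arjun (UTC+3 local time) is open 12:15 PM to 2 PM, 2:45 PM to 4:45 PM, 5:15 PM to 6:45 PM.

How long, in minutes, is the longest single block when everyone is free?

Kavya in UTC: 08:00-09:15, 10:15-13:15, 13:30-14:30, 15:00-16:00 (subtract 3h to convert from UTC+3).
Oliver in UTC: 08:15-09:30, 11:15-12:00, 12:30-13:15, 15:30-16:45 (subtract 7h to convert from UTC+7).
Ravi in UTC: 09:15-11:45, 15:15-16:30 (subtract 3h to convert from UTC+3).
Hiro in UTC: 09:30-11:45, 12:00-15:45 (subtract 3h to convert from UTC+3).
Arjun in UTC: 09:15-11:00, 11:45-13:45, 14:15-15:45 (subtract 3h to convert from UTC+3).
Kavya ∩ Oliver: 08:15-09:15, 11:15-12:00, 12:30-13:15, 15:30-16:00.
Kavya ∩ Oliver ∩ Ravi: 11:15-11:45, 15:30-16:00.
Kavya ∩ Oliver ∩ Ravi ∩ Hiro: 11:15-11:45, 15:30-15:45.
Kavya ∩ Oliver ∩ Ravi ∩ Hiro ∩ Arjun: 15:30-15:45.
Those are the intersection windows.
The longest is 15:30-15:45 at 15 minutes.

15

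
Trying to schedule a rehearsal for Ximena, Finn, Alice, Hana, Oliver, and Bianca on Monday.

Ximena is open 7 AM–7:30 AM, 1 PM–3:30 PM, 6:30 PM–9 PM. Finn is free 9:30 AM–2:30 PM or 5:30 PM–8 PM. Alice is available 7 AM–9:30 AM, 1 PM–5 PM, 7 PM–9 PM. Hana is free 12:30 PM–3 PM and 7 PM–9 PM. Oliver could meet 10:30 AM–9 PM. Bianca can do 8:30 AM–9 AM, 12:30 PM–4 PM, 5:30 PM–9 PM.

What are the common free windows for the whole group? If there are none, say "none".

Ximena ∩ Finn: 13:00-14:30, 18:30-20:00.
Ximena ∩ Finn ∩ Alice: 13:00-14:30, 19:00-20:00.
Ximena ∩ Finn ∩ Alice ∩ Hana: 13:00-14:30, 19:00-20:00.
Ximena ∩ Finn ∩ Alice ∩ Hana ∩ Oliver: 13:00-14:30, 19:00-20:00.
Ximena ∩ Finn ∩ Alice ∩ Hana ∩ Oliver ∩ Bianca: 13:00-14:30, 19:00-20:00.
So the common availability across everyone is 13:00-14:30, 19:00-20:00.

13:00-14:30, 19:00-20:00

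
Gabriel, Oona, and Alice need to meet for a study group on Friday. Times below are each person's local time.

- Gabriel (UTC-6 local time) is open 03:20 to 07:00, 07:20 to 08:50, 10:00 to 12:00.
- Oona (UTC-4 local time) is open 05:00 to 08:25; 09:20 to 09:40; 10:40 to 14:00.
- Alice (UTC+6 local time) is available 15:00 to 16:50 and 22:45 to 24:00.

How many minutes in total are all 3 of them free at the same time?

Gabriel in UTC: 09:20-13:00, 13:20-14:50, 16:00-18:00 (add 6h to convert from UTC-6).
Oona in UTC: 09:00-12:25, 13:20-13:40, 14:40-18:00 (add 4h to convert from UTC-4).
Alice in UTC: 09:00-10:50, 16:45-18:00 (subtract 6h to convert from UTC+6).
Gabriel ∩ Oona: 09:20-12:25, 13:20-13:40, 14:40-14:50, 16:00-18:00.
Gabriel ∩ Oona ∩ Alice: 09:20-10:50, 16:45-18:00.
Summing the common windows: 90 + 75 = 165 minutes.

165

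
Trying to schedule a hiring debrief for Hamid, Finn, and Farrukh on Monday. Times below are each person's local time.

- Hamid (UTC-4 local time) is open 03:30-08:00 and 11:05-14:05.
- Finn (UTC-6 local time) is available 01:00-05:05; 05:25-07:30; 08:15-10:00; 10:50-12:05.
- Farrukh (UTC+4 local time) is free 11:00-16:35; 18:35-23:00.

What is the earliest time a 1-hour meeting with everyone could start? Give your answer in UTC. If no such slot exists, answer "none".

Hamid in UTC: 07:30-12:00, 15:05-18:05 (add 4h to convert from UTC-4).
Finn in UTC: 07:00-11:05, 11:25-13:30, 14:15-16:00, 16:50-18:05 (add 6h to convert from UTC-6).
Farrukh in UTC: 07:00-12:35, 14:35-19:00 (subtract 4h to convert from UTC+4).
Hamid ∩ Finn: 07:30-11:05, 11:25-12:00, 15:05-16:00, 16:50-18:05.
Hamid ∩ Finn ∩ Farrukh: 07:30-11:05, 11:25-12:00, 15:05-16:00, 16:50-18:05.
Those are the intersection windows.
The first common window of at least 60 minutes is 07:30-11:05, so the earliest start is 07:30.

07:30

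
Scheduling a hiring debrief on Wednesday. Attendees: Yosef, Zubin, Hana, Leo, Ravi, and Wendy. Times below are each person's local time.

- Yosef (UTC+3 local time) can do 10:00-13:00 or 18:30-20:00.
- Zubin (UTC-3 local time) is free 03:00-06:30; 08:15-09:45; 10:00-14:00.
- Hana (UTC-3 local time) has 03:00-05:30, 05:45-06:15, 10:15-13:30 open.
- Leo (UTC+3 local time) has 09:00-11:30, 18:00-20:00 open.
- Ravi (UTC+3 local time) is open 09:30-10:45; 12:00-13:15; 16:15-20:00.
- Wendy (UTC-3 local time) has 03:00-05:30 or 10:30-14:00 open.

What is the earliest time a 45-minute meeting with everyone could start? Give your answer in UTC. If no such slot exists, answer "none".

07:00

Yosef in UTC: 07:00-10:00, 15:30-17:00 (subtract 3h to convert from UTC+3).
Zubin in UTC: 06:00-09:30, 11:15-12:45, 13:00-17:00 (add 3h to convert from UTC-3).
Hana in UTC: 06:00-08:30, 08:45-09:15, 13:15-16:30 (add 3h to convert from UTC-3).
Leo in UTC: 06:00-08:30, 15:00-17:00 (subtract 3h to convert from UTC+3).
Ravi in UTC: 06:30-07:45, 09:00-10:15, 13:15-17:00 (subtract 3h to convert from UTC+3).
Wendy in UTC: 06:00-08:30, 13:30-17:00 (add 3h to convert from UTC-3).
Yosef ∩ Zubin: 07:00-09:30, 15:30-17:00.
Yosef ∩ Zubin ∩ Hana: 07:00-08:30, 08:45-09:15, 15:30-16:30.
Yosef ∩ Zubin ∩ Hana ∩ Leo: 07:00-08:30, 15:30-16:30.
Yosef ∩ Zubin ∩ Hana ∩ Leo ∩ Ravi: 07:00-07:45, 15:30-16:30.
Yosef ∩ Zubin ∩ Hana ∩ Leo ∩ Ravi ∩ Wendy: 07:00-07:45, 15:30-16:30.
So the common availability across everyone is 07:00-07:45, 15:30-16:30.
The first common window of at least 45 minutes is 07:00-07:45, so the earliest start is 07:00.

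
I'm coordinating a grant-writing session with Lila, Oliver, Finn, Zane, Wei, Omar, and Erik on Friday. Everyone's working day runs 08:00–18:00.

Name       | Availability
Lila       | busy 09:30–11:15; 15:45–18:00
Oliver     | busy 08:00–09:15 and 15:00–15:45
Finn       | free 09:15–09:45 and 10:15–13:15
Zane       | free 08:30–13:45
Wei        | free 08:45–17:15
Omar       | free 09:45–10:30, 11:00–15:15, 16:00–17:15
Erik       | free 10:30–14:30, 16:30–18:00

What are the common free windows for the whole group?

11:15-13:15

Lila free: 08:00-09:30, 11:15-15:45 (invert busy blocks within the working day).
Oliver free: 09:15-15:00, 15:45-18:00 (invert busy blocks within the working day).
Finn free: 09:15-09:45, 10:15-13:15.
Zane free: 08:30-13:45.
Wei free: 08:45-17:15.
Omar free: 09:45-10:30, 11:00-15:15, 16:00-17:15.
Erik free: 10:30-14:30, 16:30-18:00.
Lila ∩ Oliver: 09:15-09:30, 11:15-15:00.
Lila ∩ Oliver ∩ Finn: 09:15-09:30, 11:15-13:15.
Lila ∩ Oliver ∩ Finn ∩ Zane: 09:15-09:30, 11:15-13:15.
Lila ∩ Oliver ∩ Finn ∩ Zane ∩ Wei: 09:15-09:30, 11:15-13:15.
Lila ∩ Oliver ∩ Finn ∩ Zane ∩ Wei ∩ Omar: 11:15-13:15.
Lila ∩ Oliver ∩ Finn ∩ Zane ∩ Wei ∩ Omar ∩ Erik: 11:15-13:15.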